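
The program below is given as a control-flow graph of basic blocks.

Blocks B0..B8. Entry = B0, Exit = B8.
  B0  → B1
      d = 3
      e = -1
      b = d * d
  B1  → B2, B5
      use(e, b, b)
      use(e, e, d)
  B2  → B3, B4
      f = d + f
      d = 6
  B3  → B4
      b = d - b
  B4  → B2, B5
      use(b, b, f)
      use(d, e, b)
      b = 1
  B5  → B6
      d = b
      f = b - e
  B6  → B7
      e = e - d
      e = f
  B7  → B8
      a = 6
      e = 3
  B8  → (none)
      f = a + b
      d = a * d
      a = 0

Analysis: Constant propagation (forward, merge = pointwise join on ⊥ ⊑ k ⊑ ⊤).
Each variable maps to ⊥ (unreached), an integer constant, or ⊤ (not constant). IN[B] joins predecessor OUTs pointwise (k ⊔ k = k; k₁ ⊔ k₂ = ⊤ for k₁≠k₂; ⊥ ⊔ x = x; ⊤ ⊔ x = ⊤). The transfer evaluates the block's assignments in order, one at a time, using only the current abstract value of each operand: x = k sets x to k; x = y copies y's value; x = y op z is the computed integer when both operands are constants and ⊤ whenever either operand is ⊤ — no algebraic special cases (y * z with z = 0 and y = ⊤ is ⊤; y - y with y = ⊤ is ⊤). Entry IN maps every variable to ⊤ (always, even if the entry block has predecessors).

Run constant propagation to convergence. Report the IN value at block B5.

Answer: {a: ⊤, b: ⊤, c: ⊤, d: ⊤, e: -1, f: ⊤}

Derivation:
Converged values:
  B0:  IN=(all ⊤)  OUT={b:9, d:3, e:-1; rest ⊤}
  B1:  IN={b:9, d:3, e:-1; rest ⊤}  OUT={b:9, d:3, e:-1; rest ⊤}
  B2:  IN={e:-1; rest ⊤}  OUT={d:6, e:-1; rest ⊤}
  B3:  IN={d:6, e:-1; rest ⊤}  OUT={d:6, e:-1; rest ⊤}
  B4:  IN={d:6, e:-1; rest ⊤}  OUT={b:1, d:6, e:-1; rest ⊤}
  B5:  IN={e:-1; rest ⊤}  OUT={e:-1; rest ⊤}
  B6:  IN={e:-1; rest ⊤}  OUT=(all ⊤)
  B7:  IN=(all ⊤)  OUT={a:6, e:3; rest ⊤}
  B8:  IN={a:6, e:3; rest ⊤}  OUT={a:0, e:3; rest ⊤}

Merge at B5: IN[B5] = OUT[B1] ⊔ OUT[B4] = {a: ⊤, b: ⊤, c: ⊤, d: ⊤, e: -1, f: ⊤}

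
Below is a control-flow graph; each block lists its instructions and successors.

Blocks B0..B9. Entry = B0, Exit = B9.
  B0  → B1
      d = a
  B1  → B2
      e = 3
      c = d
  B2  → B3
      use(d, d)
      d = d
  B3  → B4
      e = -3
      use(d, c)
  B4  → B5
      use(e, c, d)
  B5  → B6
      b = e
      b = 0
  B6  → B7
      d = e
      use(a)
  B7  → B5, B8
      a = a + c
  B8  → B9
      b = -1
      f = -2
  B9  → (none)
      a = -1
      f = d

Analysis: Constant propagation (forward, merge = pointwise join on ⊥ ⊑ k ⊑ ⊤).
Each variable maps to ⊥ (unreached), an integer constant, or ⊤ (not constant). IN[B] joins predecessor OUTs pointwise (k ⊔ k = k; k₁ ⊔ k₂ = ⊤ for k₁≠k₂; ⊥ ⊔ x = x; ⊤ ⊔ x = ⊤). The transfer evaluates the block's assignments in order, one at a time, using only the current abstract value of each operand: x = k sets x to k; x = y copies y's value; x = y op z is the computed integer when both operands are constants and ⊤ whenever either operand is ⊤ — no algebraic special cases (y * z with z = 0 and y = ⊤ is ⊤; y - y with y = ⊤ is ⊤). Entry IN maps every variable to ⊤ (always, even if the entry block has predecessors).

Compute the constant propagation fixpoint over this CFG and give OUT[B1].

Converged values:
  B0:  IN=(all ⊤)  OUT=(all ⊤)
  B1:  IN=(all ⊤)  OUT={e:3; rest ⊤}
  B2:  IN={e:3; rest ⊤}  OUT={e:3; rest ⊤}
  B3:  IN={e:3; rest ⊤}  OUT={e:-3; rest ⊤}
  B4:  IN={e:-3; rest ⊤}  OUT={e:-3; rest ⊤}
  B5:  IN={e:-3; rest ⊤}  OUT={b:0, e:-3; rest ⊤}
  B6:  IN={b:0, e:-3; rest ⊤}  OUT={b:0, d:-3, e:-3; rest ⊤}
  B7:  IN={b:0, d:-3, e:-3; rest ⊤}  OUT={b:0, d:-3, e:-3; rest ⊤}
  B8:  IN={b:0, d:-3, e:-3; rest ⊤}  OUT={b:-1, d:-3, e:-3, f:-2; rest ⊤}
  B9:  IN={b:-1, d:-3, e:-3, f:-2; rest ⊤}  OUT={a:-1, b:-1, d:-3, e:-3, f:-3; rest ⊤}

Merge at B1: IN[B1] = OUT[B0] = {a: ⊤, b: ⊤, c: ⊤, d: ⊤, e: ⊤, f: ⊤}
Applying B1's transfer function to that IN value gives OUT[B1] (row B1 above).

Answer: {a: ⊤, b: ⊤, c: ⊤, d: ⊤, e: 3, f: ⊤}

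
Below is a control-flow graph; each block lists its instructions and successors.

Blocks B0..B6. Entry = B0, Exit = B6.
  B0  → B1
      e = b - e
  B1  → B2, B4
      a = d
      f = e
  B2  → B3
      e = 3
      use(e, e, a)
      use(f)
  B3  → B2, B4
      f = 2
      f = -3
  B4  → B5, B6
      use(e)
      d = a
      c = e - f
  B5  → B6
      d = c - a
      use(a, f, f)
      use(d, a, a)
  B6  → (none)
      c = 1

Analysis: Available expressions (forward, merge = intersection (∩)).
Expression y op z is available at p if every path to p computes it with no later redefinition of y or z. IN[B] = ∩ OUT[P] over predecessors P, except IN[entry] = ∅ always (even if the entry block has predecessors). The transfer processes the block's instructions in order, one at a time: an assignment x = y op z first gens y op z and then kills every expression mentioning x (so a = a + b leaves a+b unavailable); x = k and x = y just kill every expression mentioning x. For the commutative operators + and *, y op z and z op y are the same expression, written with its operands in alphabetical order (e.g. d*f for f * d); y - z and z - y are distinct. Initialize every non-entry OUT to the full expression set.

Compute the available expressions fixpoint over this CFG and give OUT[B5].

Fixpoint table:
  B0:  IN={}  OUT={}
  B1:  IN={}  OUT={}
  B2:  IN={}  OUT={}
  B3:  IN={}  OUT={}
  B4:  IN={}  OUT={e-f}
  B5:  IN={e-f}  OUT={c-a, e-f}
  B6:  IN={e-f}  OUT={e-f}

Merge at B5: IN[B5] = OUT[B4] = {e-f}
Applying B5's transfer function to that IN value gives OUT[B5] (row B5 above).

Answer: {c-a, e-f}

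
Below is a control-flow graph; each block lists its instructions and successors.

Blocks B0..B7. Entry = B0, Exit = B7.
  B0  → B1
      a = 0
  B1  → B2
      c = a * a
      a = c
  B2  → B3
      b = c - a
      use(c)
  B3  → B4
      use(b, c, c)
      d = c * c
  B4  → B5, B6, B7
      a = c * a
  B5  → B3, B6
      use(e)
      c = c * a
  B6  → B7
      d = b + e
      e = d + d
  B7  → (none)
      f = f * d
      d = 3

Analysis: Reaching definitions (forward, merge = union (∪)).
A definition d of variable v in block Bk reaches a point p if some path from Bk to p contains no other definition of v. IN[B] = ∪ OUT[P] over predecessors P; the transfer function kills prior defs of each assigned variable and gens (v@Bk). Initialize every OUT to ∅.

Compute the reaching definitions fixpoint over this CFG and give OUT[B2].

Per-block solution:
  B0:  IN={}  OUT={a@B0}
  B1:  IN={a@B0}  OUT={a@B1, c@B1}
  B2:  IN={a@B1, c@B1}  OUT={a@B1, b@B2, c@B1}
  B3:  IN={a@B1, a@B4, b@B2, c@B1, c@B5, d@B3}  OUT={a@B1, a@B4, b@B2, c@B1, c@B5, d@B3}
  B4:  IN={a@B1, a@B4, b@B2, c@B1, c@B5, d@B3}  OUT={a@B4, b@B2, c@B1, c@B5, d@B3}
  B5:  IN={a@B4, b@B2, c@B1, c@B5, d@B3}  OUT={a@B4, b@B2, c@B5, d@B3}
  B6:  IN={a@B4, b@B2, c@B1, c@B5, d@B3}  OUT={a@B4, b@B2, c@B1, c@B5, d@B6, e@B6}
  B7:  IN={a@B4, b@B2, c@B1, c@B5, d@B3, d@B6, e@B6}  OUT={a@B4, b@B2, c@B1, c@B5, d@B7, e@B6, f@B7}

Merge at B2: IN[B2] = OUT[B1] = {a@B1, c@B1}
Applying B2's transfer function to that IN value gives OUT[B2] (row B2 above).

Answer: {a@B1, b@B2, c@B1}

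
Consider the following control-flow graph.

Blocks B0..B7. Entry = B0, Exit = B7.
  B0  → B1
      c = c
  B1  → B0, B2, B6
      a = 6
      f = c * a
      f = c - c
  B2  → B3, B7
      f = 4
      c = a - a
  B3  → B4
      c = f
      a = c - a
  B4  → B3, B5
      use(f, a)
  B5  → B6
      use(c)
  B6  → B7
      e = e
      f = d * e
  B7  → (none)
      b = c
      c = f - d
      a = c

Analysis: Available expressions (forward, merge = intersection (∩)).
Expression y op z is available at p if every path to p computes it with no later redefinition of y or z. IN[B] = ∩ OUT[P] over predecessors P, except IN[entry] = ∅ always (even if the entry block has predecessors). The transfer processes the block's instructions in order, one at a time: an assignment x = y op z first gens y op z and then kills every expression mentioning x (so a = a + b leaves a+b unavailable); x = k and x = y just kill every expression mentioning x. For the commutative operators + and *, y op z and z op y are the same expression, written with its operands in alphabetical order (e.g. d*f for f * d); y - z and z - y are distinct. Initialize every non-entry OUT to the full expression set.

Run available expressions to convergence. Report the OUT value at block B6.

Fixpoint table:
  B0:   IN={}   OUT={}
  B1:   IN={}   OUT={a*c, c-c}
  B2:   IN={a*c, c-c}   OUT={a-a}
  B3:   IN={}   OUT={}
  B4:   IN={}   OUT={}
  B5:   IN={}   OUT={}
  B6:   IN={}   OUT={d*e}
  B7:   IN={}   OUT={f-d}

Merge at B6: IN[B6] = OUT[B1] ∩ OUT[B5] = {}
Applying B6's transfer function to that IN value gives OUT[B6] (row B6 above).

Answer: {d*e}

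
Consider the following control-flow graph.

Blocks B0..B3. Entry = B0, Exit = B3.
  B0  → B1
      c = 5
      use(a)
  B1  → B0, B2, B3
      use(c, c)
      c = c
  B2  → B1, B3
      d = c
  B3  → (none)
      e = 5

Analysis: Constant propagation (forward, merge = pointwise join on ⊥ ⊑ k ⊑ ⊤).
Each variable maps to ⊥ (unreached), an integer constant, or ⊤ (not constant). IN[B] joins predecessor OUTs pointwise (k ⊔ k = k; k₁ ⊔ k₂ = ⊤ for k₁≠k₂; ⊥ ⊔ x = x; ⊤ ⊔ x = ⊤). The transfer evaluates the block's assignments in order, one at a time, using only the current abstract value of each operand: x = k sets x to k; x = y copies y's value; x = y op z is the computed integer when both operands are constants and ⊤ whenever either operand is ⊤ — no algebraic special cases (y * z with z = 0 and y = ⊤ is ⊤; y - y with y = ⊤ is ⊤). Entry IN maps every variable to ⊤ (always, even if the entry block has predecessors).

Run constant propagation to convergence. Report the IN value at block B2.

Answer: {a: ⊤, b: ⊤, c: 5, d: ⊤, e: ⊤, f: ⊤}

Working:
Converged values:
  B0:  IN=(all ⊤)  OUT={c:5; rest ⊤}
  B1:  IN={c:5; rest ⊤}  OUT={c:5; rest ⊤}
  B2:  IN={c:5; rest ⊤}  OUT={c:5, d:5; rest ⊤}
  B3:  IN={c:5; rest ⊤}  OUT={c:5, e:5; rest ⊤}

Merge at B2: IN[B2] = OUT[B1] = {a: ⊤, b: ⊤, c: 5, d: ⊤, e: ⊤, f: ⊤}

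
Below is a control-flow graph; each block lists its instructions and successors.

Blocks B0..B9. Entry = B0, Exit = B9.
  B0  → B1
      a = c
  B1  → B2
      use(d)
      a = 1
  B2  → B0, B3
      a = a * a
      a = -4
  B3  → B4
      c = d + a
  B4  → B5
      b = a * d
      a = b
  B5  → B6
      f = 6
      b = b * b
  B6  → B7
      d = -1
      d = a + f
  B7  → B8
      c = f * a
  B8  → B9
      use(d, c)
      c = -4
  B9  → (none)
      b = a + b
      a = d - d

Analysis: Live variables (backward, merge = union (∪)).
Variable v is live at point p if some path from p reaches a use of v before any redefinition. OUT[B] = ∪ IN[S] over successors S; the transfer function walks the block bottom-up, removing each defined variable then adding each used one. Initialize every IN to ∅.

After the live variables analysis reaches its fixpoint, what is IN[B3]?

Answer: {a, d}

Derivation:
Per-block solution:
  B0: | IN={c, d} | OUT={c, d}
  B1: | IN={c, d} | OUT={a, c, d}
  B2: | IN={a, c, d} | OUT={a, c, d}
  B3: | IN={a, d} | OUT={a, d}
  B4: | IN={a, d} | OUT={a, b}
  B5: | IN={a, b} | OUT={a, b, f}
  B6: | IN={a, b, f} | OUT={a, b, d, f}
  B7: | IN={a, b, d, f} | OUT={a, b, c, d}
  B8: | IN={a, b, c, d} | OUT={a, b, d}
  B9: | IN={a, b, d} | OUT={}

Merge at B3: OUT[B3] = IN[B4] = {a, d}
Applying B3's transfer function to that OUT value gives IN[B3] (row B3 above).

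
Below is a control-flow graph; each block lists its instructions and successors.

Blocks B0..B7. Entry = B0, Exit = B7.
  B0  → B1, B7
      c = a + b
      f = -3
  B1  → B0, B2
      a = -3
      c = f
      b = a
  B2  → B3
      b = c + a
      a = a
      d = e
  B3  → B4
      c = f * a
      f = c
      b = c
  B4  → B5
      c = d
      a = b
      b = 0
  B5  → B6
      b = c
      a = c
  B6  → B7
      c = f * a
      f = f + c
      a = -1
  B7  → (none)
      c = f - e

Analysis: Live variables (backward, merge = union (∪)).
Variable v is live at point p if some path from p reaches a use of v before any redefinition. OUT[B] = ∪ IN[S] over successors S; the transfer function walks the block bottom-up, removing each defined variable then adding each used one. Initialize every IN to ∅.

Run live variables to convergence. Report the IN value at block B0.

Answer: {a, b, e}

Trace:
Per-block solution:
  B0:   IN={a, b, e}   OUT={e, f}
  B1:   IN={e, f}   OUT={a, b, c, e, f}
  B2:   IN={a, c, e, f}   OUT={a, d, e, f}
  B3:   IN={a, d, e, f}   OUT={b, d, e, f}
  B4:   IN={b, d, e, f}   OUT={c, e, f}
  B5:   IN={c, e, f}   OUT={a, e, f}
  B6:   IN={a, e, f}   OUT={e, f}
  B7:   IN={e, f}   OUT={}

Merge at B0: OUT[B0] = IN[B1] ⊔ IN[B7] = {e, f}
Applying B0's transfer function to that OUT value gives IN[B0] (row B0 above).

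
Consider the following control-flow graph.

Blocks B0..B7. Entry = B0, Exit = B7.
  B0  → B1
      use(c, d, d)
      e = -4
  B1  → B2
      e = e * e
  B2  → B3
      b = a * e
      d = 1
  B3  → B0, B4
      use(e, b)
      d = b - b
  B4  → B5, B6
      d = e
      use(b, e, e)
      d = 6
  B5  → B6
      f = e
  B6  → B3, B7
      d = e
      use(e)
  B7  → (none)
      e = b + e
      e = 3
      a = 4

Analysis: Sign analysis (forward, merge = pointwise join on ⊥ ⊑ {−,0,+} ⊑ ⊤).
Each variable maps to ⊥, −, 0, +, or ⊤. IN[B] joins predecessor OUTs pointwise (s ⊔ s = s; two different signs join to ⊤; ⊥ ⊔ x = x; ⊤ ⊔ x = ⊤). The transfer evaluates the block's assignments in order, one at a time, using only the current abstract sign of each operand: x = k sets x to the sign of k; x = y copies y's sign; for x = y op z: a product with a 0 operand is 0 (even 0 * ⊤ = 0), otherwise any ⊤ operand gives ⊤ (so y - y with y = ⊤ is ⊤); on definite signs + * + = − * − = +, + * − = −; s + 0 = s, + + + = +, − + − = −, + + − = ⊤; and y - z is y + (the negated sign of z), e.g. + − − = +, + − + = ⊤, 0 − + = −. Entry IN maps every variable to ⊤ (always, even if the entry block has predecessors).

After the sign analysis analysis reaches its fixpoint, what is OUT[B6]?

Converged values:
  B0:   IN=(all ⊤)   OUT={e:-; rest ⊤}
  B1:   IN={e:-; rest ⊤}   OUT={e:+; rest ⊤}
  B2:   IN={e:+; rest ⊤}   OUT={d:+, e:+; rest ⊤}
  B3:   IN={d:+, e:+; rest ⊤}   OUT={e:+; rest ⊤}
  B4:   IN={e:+; rest ⊤}   OUT={d:+, e:+; rest ⊤}
  B5:   IN={d:+, e:+; rest ⊤}   OUT={d:+, e:+, f:+; rest ⊤}
  B6:   IN={d:+, e:+; rest ⊤}   OUT={d:+, e:+; rest ⊤}
  B7:   IN={d:+, e:+; rest ⊤}   OUT={a:+, d:+, e:+; rest ⊤}

Merge at B6: IN[B6] = OUT[B4] ⊔ OUT[B5] = {a: ⊤, b: ⊤, c: ⊤, d: +, e: +, f: ⊤}
Applying B6's transfer function to that IN value gives OUT[B6] (row B6 above).

Answer: {a: ⊤, b: ⊤, c: ⊤, d: +, e: +, f: ⊤}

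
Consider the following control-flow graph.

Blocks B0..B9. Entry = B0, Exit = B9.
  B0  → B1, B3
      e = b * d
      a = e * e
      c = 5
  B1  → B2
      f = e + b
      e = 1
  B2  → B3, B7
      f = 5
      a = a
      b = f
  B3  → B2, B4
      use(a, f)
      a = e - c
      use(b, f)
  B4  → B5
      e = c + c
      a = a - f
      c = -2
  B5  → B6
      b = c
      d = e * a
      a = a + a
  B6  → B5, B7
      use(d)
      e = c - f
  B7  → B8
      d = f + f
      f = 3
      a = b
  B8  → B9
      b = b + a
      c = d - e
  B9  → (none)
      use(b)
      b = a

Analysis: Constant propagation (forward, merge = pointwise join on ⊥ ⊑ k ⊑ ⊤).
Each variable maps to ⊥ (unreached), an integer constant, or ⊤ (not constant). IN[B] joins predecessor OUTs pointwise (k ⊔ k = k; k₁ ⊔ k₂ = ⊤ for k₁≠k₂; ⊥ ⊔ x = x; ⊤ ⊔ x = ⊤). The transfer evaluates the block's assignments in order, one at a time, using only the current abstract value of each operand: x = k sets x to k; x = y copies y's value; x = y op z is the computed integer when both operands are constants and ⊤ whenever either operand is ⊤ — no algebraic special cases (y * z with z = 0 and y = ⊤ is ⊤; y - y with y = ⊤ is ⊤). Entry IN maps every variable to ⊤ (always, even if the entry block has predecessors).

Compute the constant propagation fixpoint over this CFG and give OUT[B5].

Answer: {a: ⊤, b: -2, c: -2, d: ⊤, e: ⊤, f: ⊤}

Derivation:
Per-block solution:
  B0: | IN=(all ⊤) | OUT={c:5; rest ⊤}
  B1: | IN={c:5; rest ⊤} | OUT={c:5, e:1; rest ⊤}
  B2: | IN={c:5; rest ⊤} | OUT={b:5, c:5, f:5; rest ⊤}
  B3: | IN={c:5; rest ⊤} | OUT={c:5; rest ⊤}
  B4: | IN={c:5; rest ⊤} | OUT={c:-2, e:10; rest ⊤}
  B5: | IN={c:-2; rest ⊤} | OUT={b:-2, c:-2; rest ⊤}
  B6: | IN={b:-2, c:-2; rest ⊤} | OUT={b:-2, c:-2; rest ⊤}
  B7: | IN=(all ⊤) | OUT={f:3; rest ⊤}
  B8: | IN={f:3; rest ⊤} | OUT={f:3; rest ⊤}
  B9: | IN={f:3; rest ⊤} | OUT={f:3; rest ⊤}

Merge at B5: IN[B5] = OUT[B4] ⊔ OUT[B6] = {a: ⊤, b: ⊤, c: -2, d: ⊤, e: ⊤, f: ⊤}
Applying B5's transfer function to that IN value gives OUT[B5] (row B5 above).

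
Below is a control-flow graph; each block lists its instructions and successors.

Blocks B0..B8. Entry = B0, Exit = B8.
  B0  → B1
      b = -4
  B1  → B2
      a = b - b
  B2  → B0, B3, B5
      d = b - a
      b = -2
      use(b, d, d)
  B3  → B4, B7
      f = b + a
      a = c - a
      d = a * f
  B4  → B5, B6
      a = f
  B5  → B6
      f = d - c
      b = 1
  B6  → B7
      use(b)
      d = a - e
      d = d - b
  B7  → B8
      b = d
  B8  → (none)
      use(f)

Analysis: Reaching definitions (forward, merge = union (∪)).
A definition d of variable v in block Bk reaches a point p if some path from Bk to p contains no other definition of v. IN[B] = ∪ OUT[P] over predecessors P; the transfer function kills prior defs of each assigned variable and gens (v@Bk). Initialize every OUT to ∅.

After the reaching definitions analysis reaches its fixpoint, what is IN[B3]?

Fixpoint table:
  B0:   IN={a@B1, b@B2, d@B2}   OUT={a@B1, b@B0, d@B2}
  B1:   IN={a@B1, b@B0, d@B2}   OUT={a@B1, b@B0, d@B2}
  B2:   IN={a@B1, b@B0, d@B2}   OUT={a@B1, b@B2, d@B2}
  B3:   IN={a@B1, b@B2, d@B2}   OUT={a@B3, b@B2, d@B3, f@B3}
  B4:   IN={a@B3, b@B2, d@B3, f@B3}   OUT={a@B4, b@B2, d@B3, f@B3}
  B5:   IN={a@B1, a@B4, b@B2, d@B2, d@B3, f@B3}   OUT={a@B1, a@B4, b@B5, d@B2, d@B3, f@B5}
  B6:   IN={a@B1, a@B4, b@B2, b@B5, d@B2, d@B3, f@B3, f@B5}   OUT={a@B1, a@B4, b@B2, b@B5, d@B6, f@B3, f@B5}
  B7:   IN={a@B1, a@B3, a@B4, b@B2, b@B5, d@B3, d@B6, f@B3, f@B5}   OUT={a@B1, a@B3, a@B4, b@B7, d@B3, d@B6, f@B3, f@B5}
  B8:   IN={a@B1, a@B3, a@B4, b@B7, d@B3, d@B6, f@B3, f@B5}   OUT={a@B1, a@B3, a@B4, b@B7, d@B3, d@B6, f@B3, f@B5}

Merge at B3: IN[B3] = OUT[B2] = {a@B1, b@B2, d@B2}

Answer: {a@B1, b@B2, d@B2}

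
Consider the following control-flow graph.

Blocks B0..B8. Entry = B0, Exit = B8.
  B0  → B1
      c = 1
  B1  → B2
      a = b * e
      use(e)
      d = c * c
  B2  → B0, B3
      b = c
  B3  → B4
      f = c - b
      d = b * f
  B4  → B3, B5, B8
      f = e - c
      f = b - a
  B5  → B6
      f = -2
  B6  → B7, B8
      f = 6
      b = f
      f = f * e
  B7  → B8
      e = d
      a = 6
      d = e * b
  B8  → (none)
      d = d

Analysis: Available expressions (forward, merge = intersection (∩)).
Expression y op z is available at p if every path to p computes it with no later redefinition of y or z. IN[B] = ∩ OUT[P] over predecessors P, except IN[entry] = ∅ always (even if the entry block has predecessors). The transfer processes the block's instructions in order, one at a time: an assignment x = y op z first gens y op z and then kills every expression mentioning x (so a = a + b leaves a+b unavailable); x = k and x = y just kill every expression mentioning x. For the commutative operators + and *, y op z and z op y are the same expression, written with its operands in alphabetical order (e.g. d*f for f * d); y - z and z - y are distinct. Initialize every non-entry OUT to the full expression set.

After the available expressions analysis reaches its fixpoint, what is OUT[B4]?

Answer: {b-a, c*c, c-b, e-c}

Derivation:
Converged values:
  B0: | IN={} | OUT={}
  B1: | IN={} | OUT={b*e, c*c}
  B2: | IN={b*e, c*c} | OUT={c*c}
  B3: | IN={c*c} | OUT={b*f, c*c, c-b}
  B4: | IN={b*f, c*c, c-b} | OUT={b-a, c*c, c-b, e-c}
  B5: | IN={b-a, c*c, c-b, e-c} | OUT={b-a, c*c, c-b, e-c}
  B6: | IN={b-a, c*c, c-b, e-c} | OUT={c*c, e-c}
  B7: | IN={c*c, e-c} | OUT={b*e, c*c}
  B8: | IN={c*c} | OUT={c*c}

Merge at B4: IN[B4] = OUT[B3] = {b*f, c*c, c-b}
Applying B4's transfer function to that IN value gives OUT[B4] (row B4 above).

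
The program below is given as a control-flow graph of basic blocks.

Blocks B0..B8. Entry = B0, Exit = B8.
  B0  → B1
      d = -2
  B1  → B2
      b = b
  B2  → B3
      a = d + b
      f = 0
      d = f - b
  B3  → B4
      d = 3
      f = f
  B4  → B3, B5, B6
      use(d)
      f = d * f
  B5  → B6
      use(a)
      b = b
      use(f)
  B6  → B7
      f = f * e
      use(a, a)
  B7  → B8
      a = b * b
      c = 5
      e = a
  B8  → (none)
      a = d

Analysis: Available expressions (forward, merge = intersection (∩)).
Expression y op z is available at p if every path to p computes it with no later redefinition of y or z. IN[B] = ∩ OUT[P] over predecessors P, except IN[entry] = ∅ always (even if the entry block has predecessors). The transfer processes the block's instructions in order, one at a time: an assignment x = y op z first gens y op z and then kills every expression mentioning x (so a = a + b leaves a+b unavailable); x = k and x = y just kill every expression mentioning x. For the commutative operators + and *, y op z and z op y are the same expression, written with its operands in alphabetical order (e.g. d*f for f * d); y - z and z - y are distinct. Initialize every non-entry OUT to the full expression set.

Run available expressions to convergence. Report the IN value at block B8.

Answer: {b*b}

Derivation:
Per-block solution:
  B0: | IN={} | OUT={}
  B1: | IN={} | OUT={}
  B2: | IN={} | OUT={f-b}
  B3: | IN={} | OUT={}
  B4: | IN={} | OUT={}
  B5: | IN={} | OUT={}
  B6: | IN={} | OUT={}
  B7: | IN={} | OUT={b*b}
  B8: | IN={b*b} | OUT={b*b}

Merge at B8: IN[B8] = OUT[B7] = {b*b}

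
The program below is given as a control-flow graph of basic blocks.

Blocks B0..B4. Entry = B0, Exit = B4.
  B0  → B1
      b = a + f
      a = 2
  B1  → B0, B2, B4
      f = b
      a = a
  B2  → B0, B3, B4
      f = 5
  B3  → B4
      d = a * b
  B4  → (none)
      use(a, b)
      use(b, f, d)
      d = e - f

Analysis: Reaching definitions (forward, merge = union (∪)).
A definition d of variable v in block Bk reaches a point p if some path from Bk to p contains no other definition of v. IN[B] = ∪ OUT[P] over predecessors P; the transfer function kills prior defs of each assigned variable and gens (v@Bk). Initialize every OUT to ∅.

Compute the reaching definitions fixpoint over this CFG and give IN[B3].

Answer: {a@B1, b@B0, f@B2}

Derivation:
Per-block solution:
  B0:   IN={a@B1, b@B0, f@B1, f@B2}   OUT={a@B0, b@B0, f@B1, f@B2}
  B1:   IN={a@B0, b@B0, f@B1, f@B2}   OUT={a@B1, b@B0, f@B1}
  B2:   IN={a@B1, b@B0, f@B1}   OUT={a@B1, b@B0, f@B2}
  B3:   IN={a@B1, b@B0, f@B2}   OUT={a@B1, b@B0, d@B3, f@B2}
  B4:   IN={a@B1, b@B0, d@B3, f@B1, f@B2}   OUT={a@B1, b@B0, d@B4, f@B1, f@B2}

Merge at B3: IN[B3] = OUT[B2] = {a@B1, b@B0, f@B2}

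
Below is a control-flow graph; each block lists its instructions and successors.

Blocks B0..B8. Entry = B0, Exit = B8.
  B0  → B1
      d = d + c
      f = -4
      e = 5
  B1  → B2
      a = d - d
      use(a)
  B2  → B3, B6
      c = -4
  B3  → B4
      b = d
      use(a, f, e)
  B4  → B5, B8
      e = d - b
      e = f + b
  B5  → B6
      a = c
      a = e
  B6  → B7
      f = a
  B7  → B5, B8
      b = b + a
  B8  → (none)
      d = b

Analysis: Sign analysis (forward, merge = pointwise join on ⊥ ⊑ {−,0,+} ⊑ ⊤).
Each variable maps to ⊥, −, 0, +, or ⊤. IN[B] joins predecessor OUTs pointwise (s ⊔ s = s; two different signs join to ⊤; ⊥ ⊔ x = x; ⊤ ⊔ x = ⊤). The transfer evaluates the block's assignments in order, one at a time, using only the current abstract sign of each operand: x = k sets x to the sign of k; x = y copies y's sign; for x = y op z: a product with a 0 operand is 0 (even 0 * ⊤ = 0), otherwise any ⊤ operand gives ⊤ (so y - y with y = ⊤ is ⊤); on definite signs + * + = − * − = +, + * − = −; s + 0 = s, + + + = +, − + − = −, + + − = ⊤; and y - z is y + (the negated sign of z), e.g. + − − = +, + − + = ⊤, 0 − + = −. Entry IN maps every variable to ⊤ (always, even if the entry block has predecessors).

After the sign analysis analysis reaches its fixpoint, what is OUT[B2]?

Converged values:
  B0: | IN=(all ⊤) | OUT={e:+, f:-; rest ⊤}
  B1: | IN={e:+, f:-; rest ⊤} | OUT={e:+, f:-; rest ⊤}
  B2: | IN={e:+, f:-; rest ⊤} | OUT={c:-, e:+, f:-; rest ⊤}
  B3: | IN={c:-, e:+, f:-; rest ⊤} | OUT={c:-, e:+, f:-; rest ⊤}
  B4: | IN={c:-, e:+, f:-; rest ⊤} | OUT={c:-, f:-; rest ⊤}
  B5: | IN={c:-; rest ⊤} | OUT={c:-; rest ⊤}
  B6: | IN={c:-; rest ⊤} | OUT={c:-; rest ⊤}
  B7: | IN={c:-; rest ⊤} | OUT={c:-; rest ⊤}
  B8: | IN={c:-; rest ⊤} | OUT={c:-; rest ⊤}

Merge at B2: IN[B2] = OUT[B1] = {a: ⊤, b: ⊤, c: ⊤, d: ⊤, e: +, f: -}
Applying B2's transfer function to that IN value gives OUT[B2] (row B2 above).

Answer: {a: ⊤, b: ⊤, c: -, d: ⊤, e: +, f: -}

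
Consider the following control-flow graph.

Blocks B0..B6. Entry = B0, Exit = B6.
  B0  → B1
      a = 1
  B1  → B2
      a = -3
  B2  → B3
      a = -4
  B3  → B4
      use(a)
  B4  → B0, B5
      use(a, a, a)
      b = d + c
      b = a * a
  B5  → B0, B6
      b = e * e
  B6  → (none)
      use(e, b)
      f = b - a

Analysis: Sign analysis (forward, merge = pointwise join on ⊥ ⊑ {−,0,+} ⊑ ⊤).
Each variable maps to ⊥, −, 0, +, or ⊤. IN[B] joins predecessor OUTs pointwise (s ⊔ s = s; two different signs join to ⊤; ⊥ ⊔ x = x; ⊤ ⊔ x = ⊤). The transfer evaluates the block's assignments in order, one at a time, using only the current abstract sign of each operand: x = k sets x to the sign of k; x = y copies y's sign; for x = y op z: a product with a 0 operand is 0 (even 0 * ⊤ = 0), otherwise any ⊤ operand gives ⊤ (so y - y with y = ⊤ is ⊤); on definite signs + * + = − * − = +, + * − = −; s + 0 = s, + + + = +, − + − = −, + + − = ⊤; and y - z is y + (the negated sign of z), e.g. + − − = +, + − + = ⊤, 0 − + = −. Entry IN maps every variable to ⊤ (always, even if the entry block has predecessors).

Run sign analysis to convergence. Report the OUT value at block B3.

Converged values:
  B0:   IN=(all ⊤)   OUT={a:+; rest ⊤}
  B1:   IN={a:+; rest ⊤}   OUT={a:-; rest ⊤}
  B2:   IN={a:-; rest ⊤}   OUT={a:-; rest ⊤}
  B3:   IN={a:-; rest ⊤}   OUT={a:-; rest ⊤}
  B4:   IN={a:-; rest ⊤}   OUT={a:-, b:+; rest ⊤}
  B5:   IN={a:-, b:+; rest ⊤}   OUT={a:-; rest ⊤}
  B6:   IN={a:-; rest ⊤}   OUT={a:-; rest ⊤}

Merge at B3: IN[B3] = OUT[B2] = {a: -, b: ⊤, c: ⊤, d: ⊤, e: ⊤, f: ⊤}
Applying B3's transfer function to that IN value gives OUT[B3] (row B3 above).

Answer: {a: -, b: ⊤, c: ⊤, d: ⊤, e: ⊤, f: ⊤}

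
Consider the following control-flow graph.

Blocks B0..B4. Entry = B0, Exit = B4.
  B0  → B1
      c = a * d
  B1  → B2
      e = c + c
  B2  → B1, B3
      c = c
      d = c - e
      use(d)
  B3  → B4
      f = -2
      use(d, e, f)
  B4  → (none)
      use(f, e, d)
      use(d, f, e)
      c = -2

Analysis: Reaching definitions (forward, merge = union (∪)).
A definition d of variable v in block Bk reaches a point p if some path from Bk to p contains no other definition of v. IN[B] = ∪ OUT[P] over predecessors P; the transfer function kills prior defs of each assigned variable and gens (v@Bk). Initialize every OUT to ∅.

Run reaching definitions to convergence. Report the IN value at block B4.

Fixpoint table:
  B0:  IN={}  OUT={c@B0}
  B1:  IN={c@B0, c@B2, d@B2, e@B1}  OUT={c@B0, c@B2, d@B2, e@B1}
  B2:  IN={c@B0, c@B2, d@B2, e@B1}  OUT={c@B2, d@B2, e@B1}
  B3:  IN={c@B2, d@B2, e@B1}  OUT={c@B2, d@B2, e@B1, f@B3}
  B4:  IN={c@B2, d@B2, e@B1, f@B3}  OUT={c@B4, d@B2, e@B1, f@B3}

Merge at B4: IN[B4] = OUT[B3] = {c@B2, d@B2, e@B1, f@B3}

Answer: {c@B2, d@B2, e@B1, f@B3}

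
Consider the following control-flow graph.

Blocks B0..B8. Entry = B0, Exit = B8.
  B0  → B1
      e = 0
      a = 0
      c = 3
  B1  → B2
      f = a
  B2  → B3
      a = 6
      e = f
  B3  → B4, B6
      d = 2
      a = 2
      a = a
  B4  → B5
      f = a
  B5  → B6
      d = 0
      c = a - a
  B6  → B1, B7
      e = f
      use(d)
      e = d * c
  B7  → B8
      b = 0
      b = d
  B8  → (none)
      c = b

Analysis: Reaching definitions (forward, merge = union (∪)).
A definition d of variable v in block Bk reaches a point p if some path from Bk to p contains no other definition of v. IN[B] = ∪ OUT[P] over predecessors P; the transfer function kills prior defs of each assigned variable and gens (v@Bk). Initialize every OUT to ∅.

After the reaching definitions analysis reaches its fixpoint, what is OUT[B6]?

Per-block solution:
  B0: | IN={} | OUT={a@B0, c@B0, e@B0}
  B1: | IN={a@B0, a@B3, c@B0, c@B5, d@B3, d@B5, e@B0, e@B6, f@B1, f@B4} | OUT={a@B0, a@B3, c@B0, c@B5, d@B3, d@B5, e@B0, e@B6, f@B1}
  B2: | IN={a@B0, a@B3, c@B0, c@B5, d@B3, d@B5, e@B0, e@B6, f@B1} | OUT={a@B2, c@B0, c@B5, d@B3, d@B5, e@B2, f@B1}
  B3: | IN={a@B2, c@B0, c@B5, d@B3, d@B5, e@B2, f@B1} | OUT={a@B3, c@B0, c@B5, d@B3, e@B2, f@B1}
  B4: | IN={a@B3, c@B0, c@B5, d@B3, e@B2, f@B1} | OUT={a@B3, c@B0, c@B5, d@B3, e@B2, f@B4}
  B5: | IN={a@B3, c@B0, c@B5, d@B3, e@B2, f@B4} | OUT={a@B3, c@B5, d@B5, e@B2, f@B4}
  B6: | IN={a@B3, c@B0, c@B5, d@B3, d@B5, e@B2, f@B1, f@B4} | OUT={a@B3, c@B0, c@B5, d@B3, d@B5, e@B6, f@B1, f@B4}
  B7: | IN={a@B3, c@B0, c@B5, d@B3, d@B5, e@B6, f@B1, f@B4} | OUT={a@B3, b@B7, c@B0, c@B5, d@B3, d@B5, e@B6, f@B1, f@B4}
  B8: | IN={a@B3, b@B7, c@B0, c@B5, d@B3, d@B5, e@B6, f@B1, f@B4} | OUT={a@B3, b@B7, c@B8, d@B3, d@B5, e@B6, f@B1, f@B4}

Merge at B6: IN[B6] = OUT[B3] ⊔ OUT[B5] = {a@B3, c@B0, c@B5, d@B3, d@B5, e@B2, f@B1, f@B4}
Applying B6's transfer function to that IN value gives OUT[B6] (row B6 above).

Answer: {a@B3, c@B0, c@B5, d@B3, d@B5, e@B6, f@B1, f@B4}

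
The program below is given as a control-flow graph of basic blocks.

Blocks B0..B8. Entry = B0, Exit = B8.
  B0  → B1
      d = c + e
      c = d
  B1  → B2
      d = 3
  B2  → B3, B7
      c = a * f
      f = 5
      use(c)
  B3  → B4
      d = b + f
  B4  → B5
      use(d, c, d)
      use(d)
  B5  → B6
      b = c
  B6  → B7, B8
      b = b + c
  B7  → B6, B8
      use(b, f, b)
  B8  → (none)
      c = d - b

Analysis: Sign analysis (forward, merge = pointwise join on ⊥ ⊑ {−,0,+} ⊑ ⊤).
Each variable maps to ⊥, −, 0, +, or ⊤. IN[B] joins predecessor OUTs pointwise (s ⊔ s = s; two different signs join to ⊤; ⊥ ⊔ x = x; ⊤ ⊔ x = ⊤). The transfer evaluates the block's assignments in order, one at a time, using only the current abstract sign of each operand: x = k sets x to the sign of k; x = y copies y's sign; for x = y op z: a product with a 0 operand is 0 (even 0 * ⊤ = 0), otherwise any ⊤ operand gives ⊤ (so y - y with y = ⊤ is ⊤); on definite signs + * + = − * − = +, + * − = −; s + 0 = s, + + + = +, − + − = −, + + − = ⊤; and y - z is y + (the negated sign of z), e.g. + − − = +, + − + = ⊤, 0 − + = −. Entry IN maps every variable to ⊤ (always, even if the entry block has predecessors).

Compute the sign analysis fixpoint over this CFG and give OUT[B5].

Answer: {a: ⊤, b: ⊤, c: ⊤, d: ⊤, e: ⊤, f: +}

Derivation:
Per-block solution:
  B0: | IN=(all ⊤) | OUT=(all ⊤)
  B1: | IN=(all ⊤) | OUT={d:+; rest ⊤}
  B2: | IN={d:+; rest ⊤} | OUT={d:+, f:+; rest ⊤}
  B3: | IN={d:+, f:+; rest ⊤} | OUT={f:+; rest ⊤}
  B4: | IN={f:+; rest ⊤} | OUT={f:+; rest ⊤}
  B5: | IN={f:+; rest ⊤} | OUT={f:+; rest ⊤}
  B6: | IN={f:+; rest ⊤} | OUT={f:+; rest ⊤}
  B7: | IN={f:+; rest ⊤} | OUT={f:+; rest ⊤}
  B8: | IN={f:+; rest ⊤} | OUT={f:+; rest ⊤}

Merge at B5: IN[B5] = OUT[B4] = {a: ⊤, b: ⊤, c: ⊤, d: ⊤, e: ⊤, f: +}
Applying B5's transfer function to that IN value gives OUT[B5] (row B5 above).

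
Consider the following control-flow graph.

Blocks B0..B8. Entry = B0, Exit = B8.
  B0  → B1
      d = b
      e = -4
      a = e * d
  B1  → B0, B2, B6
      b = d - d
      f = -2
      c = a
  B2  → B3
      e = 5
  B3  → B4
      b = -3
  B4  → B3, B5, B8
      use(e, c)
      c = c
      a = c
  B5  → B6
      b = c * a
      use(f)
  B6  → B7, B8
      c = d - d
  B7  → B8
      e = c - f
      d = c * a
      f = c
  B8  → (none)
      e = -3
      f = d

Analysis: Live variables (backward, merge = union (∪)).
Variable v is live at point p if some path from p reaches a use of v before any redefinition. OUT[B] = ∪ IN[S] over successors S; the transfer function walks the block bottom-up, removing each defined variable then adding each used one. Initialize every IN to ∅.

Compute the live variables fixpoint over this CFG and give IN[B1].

Answer: {a, d}

Trace:
Fixpoint table:
  B0: | IN={b} | OUT={a, d}
  B1: | IN={a, d} | OUT={a, b, c, d, f}
  B2: | IN={c, d, f} | OUT={c, d, e, f}
  B3: | IN={c, d, e, f} | OUT={c, d, e, f}
  B4: | IN={c, d, e, f} | OUT={a, c, d, e, f}
  B5: | IN={a, c, d, f} | OUT={a, d, f}
  B6: | IN={a, d, f} | OUT={a, c, d, f}
  B7: | IN={a, c, f} | OUT={d}
  B8: | IN={d} | OUT={}

Merge at B1: OUT[B1] = IN[B0] ⊔ IN[B2] ⊔ IN[B6] = {a, b, c, d, f}
Applying B1's transfer function to that OUT value gives IN[B1] (row B1 above).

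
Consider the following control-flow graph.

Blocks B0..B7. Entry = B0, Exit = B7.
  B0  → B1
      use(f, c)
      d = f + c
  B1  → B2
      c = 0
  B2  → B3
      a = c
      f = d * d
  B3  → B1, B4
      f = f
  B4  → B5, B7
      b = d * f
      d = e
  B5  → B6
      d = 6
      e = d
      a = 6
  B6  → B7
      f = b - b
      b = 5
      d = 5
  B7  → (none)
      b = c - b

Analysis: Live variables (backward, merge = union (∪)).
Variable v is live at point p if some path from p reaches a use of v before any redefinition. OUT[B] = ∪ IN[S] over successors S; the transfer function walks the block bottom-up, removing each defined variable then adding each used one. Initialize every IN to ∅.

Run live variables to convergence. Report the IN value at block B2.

Converged values:
  B0:  IN={c, e, f}  OUT={d, e}
  B1:  IN={d, e}  OUT={c, d, e}
  B2:  IN={c, d, e}  OUT={c, d, e, f}
  B3:  IN={c, d, e, f}  OUT={c, d, e, f}
  B4:  IN={c, d, e, f}  OUT={b, c}
  B5:  IN={b, c}  OUT={b, c}
  B6:  IN={b, c}  OUT={b, c}
  B7:  IN={b, c}  OUT={}

Merge at B2: OUT[B2] = IN[B3] = {c, d, e, f}
Applying B2's transfer function to that OUT value gives IN[B2] (row B2 above).

Answer: {c, d, e}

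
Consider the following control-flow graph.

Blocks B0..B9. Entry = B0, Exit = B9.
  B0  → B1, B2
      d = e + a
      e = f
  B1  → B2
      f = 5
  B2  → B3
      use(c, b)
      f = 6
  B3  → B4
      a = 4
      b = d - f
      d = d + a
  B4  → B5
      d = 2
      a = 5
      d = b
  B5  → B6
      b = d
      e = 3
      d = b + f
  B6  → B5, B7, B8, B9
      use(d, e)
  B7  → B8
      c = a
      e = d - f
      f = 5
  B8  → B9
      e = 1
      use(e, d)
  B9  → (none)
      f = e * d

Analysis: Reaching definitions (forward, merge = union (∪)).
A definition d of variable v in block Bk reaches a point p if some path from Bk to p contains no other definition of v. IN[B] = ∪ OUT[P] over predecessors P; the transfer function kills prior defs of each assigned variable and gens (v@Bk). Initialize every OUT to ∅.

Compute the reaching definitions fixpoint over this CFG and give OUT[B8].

Per-block solution:
  B0:   IN={}   OUT={d@B0, e@B0}
  B1:   IN={d@B0, e@B0}   OUT={d@B0, e@B0, f@B1}
  B2:   IN={d@B0, e@B0, f@B1}   OUT={d@B0, e@B0, f@B2}
  B3:   IN={d@B0, e@B0, f@B2}   OUT={a@B3, b@B3, d@B3, e@B0, f@B2}
  B4:   IN={a@B3, b@B3, d@B3, e@B0, f@B2}   OUT={a@B4, b@B3, d@B4, e@B0, f@B2}
  B5:   IN={a@B4, b@B3, b@B5, d@B4, d@B5, e@B0, e@B5, f@B2}   OUT={a@B4, b@B5, d@B5, e@B5, f@B2}
  B6:   IN={a@B4, b@B5, d@B5, e@B5, f@B2}   OUT={a@B4, b@B5, d@B5, e@B5, f@B2}
  B7:   IN={a@B4, b@B5, d@B5, e@B5, f@B2}   OUT={a@B4, b@B5, c@B7, d@B5, e@B7, f@B7}
  B8:   IN={a@B4, b@B5, c@B7, d@B5, e@B5, e@B7, f@B2, f@B7}   OUT={a@B4, b@B5, c@B7, d@B5, e@B8, f@B2, f@B7}
  B9:   IN={a@B4, b@B5, c@B7, d@B5, e@B5, e@B8, f@B2, f@B7}   OUT={a@B4, b@B5, c@B7, d@B5, e@B5, e@B8, f@B9}

Merge at B8: IN[B8] = OUT[B6] ⊔ OUT[B7] = {a@B4, b@B5, c@B7, d@B5, e@B5, e@B7, f@B2, f@B7}
Applying B8's transfer function to that IN value gives OUT[B8] (row B8 above).

Answer: {a@B4, b@B5, c@B7, d@B5, e@B8, f@B2, f@B7}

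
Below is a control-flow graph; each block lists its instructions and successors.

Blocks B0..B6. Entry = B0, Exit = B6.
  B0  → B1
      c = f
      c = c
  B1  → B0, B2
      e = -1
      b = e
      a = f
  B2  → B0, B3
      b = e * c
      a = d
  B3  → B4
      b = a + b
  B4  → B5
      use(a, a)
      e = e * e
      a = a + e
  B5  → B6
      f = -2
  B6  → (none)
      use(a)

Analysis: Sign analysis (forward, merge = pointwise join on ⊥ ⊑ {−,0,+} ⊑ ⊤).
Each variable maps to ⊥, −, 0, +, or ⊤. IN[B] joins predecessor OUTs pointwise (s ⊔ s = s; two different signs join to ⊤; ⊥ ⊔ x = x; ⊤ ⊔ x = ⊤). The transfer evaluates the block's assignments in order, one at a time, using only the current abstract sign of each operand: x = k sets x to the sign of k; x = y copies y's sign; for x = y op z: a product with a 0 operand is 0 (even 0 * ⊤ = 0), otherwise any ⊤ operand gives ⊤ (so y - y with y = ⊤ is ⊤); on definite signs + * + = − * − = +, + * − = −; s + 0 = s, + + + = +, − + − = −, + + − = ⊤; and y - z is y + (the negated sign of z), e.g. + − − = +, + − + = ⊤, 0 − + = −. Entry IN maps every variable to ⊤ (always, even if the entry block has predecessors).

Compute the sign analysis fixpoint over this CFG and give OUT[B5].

Answer: {a: ⊤, b: ⊤, c: ⊤, d: ⊤, e: +, f: -}

Derivation:
Fixpoint table:
  B0:   IN=(all ⊤)   OUT=(all ⊤)
  B1:   IN=(all ⊤)   OUT={b:-, e:-; rest ⊤}
  B2:   IN={b:-, e:-; rest ⊤}   OUT={e:-; rest ⊤}
  B3:   IN={e:-; rest ⊤}   OUT={e:-; rest ⊤}
  B4:   IN={e:-; rest ⊤}   OUT={e:+; rest ⊤}
  B5:   IN={e:+; rest ⊤}   OUT={e:+, f:-; rest ⊤}
  B6:   IN={e:+, f:-; rest ⊤}   OUT={e:+, f:-; rest ⊤}

Merge at B5: IN[B5] = OUT[B4] = {a: ⊤, b: ⊤, c: ⊤, d: ⊤, e: +, f: ⊤}
Applying B5's transfer function to that IN value gives OUT[B5] (row B5 above).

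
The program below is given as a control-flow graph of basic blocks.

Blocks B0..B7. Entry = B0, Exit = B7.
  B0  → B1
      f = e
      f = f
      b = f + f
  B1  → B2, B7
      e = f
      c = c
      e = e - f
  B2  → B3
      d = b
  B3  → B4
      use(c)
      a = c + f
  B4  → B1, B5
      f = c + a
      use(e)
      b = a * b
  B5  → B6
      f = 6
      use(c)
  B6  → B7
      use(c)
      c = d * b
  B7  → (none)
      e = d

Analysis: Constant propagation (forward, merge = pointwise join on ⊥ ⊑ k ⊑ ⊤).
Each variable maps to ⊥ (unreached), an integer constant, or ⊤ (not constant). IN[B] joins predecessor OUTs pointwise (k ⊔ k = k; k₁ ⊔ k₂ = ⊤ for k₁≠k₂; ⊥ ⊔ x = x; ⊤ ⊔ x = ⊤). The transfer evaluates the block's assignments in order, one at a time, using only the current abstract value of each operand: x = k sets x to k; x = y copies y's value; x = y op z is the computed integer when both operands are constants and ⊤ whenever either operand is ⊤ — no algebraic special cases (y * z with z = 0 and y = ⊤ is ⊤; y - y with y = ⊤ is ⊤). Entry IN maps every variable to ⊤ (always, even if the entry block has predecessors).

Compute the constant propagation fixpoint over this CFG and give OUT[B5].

Per-block solution:
  B0:   IN=(all ⊤)   OUT=(all ⊤)
  B1:   IN=(all ⊤)   OUT=(all ⊤)
  B2:   IN=(all ⊤)   OUT=(all ⊤)
  B3:   IN=(all ⊤)   OUT=(all ⊤)
  B4:   IN=(all ⊤)   OUT=(all ⊤)
  B5:   IN=(all ⊤)   OUT={f:6; rest ⊤}
  B6:   IN={f:6; rest ⊤}   OUT={f:6; rest ⊤}
  B7:   IN=(all ⊤)   OUT=(all ⊤)

Merge at B5: IN[B5] = OUT[B4] = {a: ⊤, b: ⊤, c: ⊤, d: ⊤, e: ⊤, f: ⊤}
Applying B5's transfer function to that IN value gives OUT[B5] (row B5 above).

Answer: {a: ⊤, b: ⊤, c: ⊤, d: ⊤, e: ⊤, f: 6}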